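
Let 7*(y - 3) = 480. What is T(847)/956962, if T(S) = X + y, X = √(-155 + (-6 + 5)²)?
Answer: 501/6698734 + I*√154/956962 ≈ 7.479e-5 + 1.2968e-5*I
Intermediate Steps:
y = 501/7 (y = 3 + (⅐)*480 = 3 + 480/7 = 501/7 ≈ 71.571)
X = I*√154 (X = √(-155 + (-1)²) = √(-155 + 1) = √(-154) = I*√154 ≈ 12.41*I)
T(S) = 501/7 + I*√154 (T(S) = I*√154 + 501/7 = 501/7 + I*√154)
T(847)/956962 = (501/7 + I*√154)/956962 = (501/7 + I*√154)*(1/956962) = 501/6698734 + I*√154/956962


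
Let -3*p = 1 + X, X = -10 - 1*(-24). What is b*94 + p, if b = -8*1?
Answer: -757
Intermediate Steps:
X = 14 (X = -10 + 24 = 14)
p = -5 (p = -(1 + 14)/3 = -⅓*15 = -5)
b = -8
b*94 + p = -8*94 - 5 = -752 - 5 = -757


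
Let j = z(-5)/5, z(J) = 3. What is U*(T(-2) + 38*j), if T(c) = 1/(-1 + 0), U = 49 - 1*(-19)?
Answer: 7412/5 ≈ 1482.4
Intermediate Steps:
U = 68 (U = 49 + 19 = 68)
T(c) = -1 (T(c) = 1/(-1) = -1)
j = ⅗ (j = 3/5 = 3*(⅕) = ⅗ ≈ 0.60000)
U*(T(-2) + 38*j) = 68*(-1 + 38*(⅗)) = 68*(-1 + 114/5) = 68*(109/5) = 7412/5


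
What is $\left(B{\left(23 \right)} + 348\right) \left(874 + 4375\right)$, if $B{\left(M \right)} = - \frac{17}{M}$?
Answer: $\frac{41923763}{23} \approx 1.8228 \cdot 10^{6}$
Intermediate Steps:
$\left(B{\left(23 \right)} + 348\right) \left(874 + 4375\right) = \left(- \frac{17}{23} + 348\right) \left(874 + 4375\right) = \left(\left(-17\right) \frac{1}{23} + 348\right) 5249 = \left(- \frac{17}{23} + 348\right) 5249 = \frac{7987}{23} \cdot 5249 = \frac{41923763}{23}$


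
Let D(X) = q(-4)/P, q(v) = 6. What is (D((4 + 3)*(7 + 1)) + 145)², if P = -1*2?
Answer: 20164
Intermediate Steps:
P = -2
D(X) = -3 (D(X) = 6/(-2) = 6*(-½) = -3)
(D((4 + 3)*(7 + 1)) + 145)² = (-3 + 145)² = 142² = 20164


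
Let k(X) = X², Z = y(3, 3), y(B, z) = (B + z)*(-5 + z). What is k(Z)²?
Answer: 20736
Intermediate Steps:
y(B, z) = (-5 + z)*(B + z)
Z = -12 (Z = 3² - 5*3 - 5*3 + 3*3 = 9 - 15 - 15 + 9 = -12)
k(Z)² = ((-12)²)² = 144² = 20736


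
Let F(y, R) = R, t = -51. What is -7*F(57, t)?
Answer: 357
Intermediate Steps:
-7*F(57, t) = -7*(-51) = 357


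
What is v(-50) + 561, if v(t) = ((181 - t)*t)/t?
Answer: 792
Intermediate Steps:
v(t) = 181 - t (v(t) = (t*(181 - t))/t = 181 - t)
v(-50) + 561 = (181 - 1*(-50)) + 561 = (181 + 50) + 561 = 231 + 561 = 792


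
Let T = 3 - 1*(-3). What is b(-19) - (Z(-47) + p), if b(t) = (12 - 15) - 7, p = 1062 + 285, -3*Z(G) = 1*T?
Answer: -1355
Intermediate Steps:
T = 6 (T = 3 + 3 = 6)
Z(G) = -2 (Z(G) = -6/3 = -⅓*6 = -2)
p = 1347
b(t) = -10 (b(t) = -3 - 7 = -10)
b(-19) - (Z(-47) + p) = -10 - (-2 + 1347) = -10 - 1*1345 = -10 - 1345 = -1355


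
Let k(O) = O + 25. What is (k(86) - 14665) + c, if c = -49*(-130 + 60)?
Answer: -11124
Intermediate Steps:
c = 3430 (c = -49*(-70) = 3430)
k(O) = 25 + O
(k(86) - 14665) + c = ((25 + 86) - 14665) + 3430 = (111 - 14665) + 3430 = -14554 + 3430 = -11124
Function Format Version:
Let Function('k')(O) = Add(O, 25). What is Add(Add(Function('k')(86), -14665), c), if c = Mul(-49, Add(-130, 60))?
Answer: -11124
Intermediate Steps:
c = 3430 (c = Mul(-49, -70) = 3430)
Function('k')(O) = Add(25, O)
Add(Add(Function('k')(86), -14665), c) = Add(Add(Add(25, 86), -14665), 3430) = Add(Add(111, -14665), 3430) = Add(-14554, 3430) = -11124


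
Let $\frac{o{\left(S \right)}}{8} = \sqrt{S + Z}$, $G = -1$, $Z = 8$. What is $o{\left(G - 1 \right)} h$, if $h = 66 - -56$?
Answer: $976 \sqrt{6} \approx 2390.7$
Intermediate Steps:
$o{\left(S \right)} = 8 \sqrt{8 + S}$ ($o{\left(S \right)} = 8 \sqrt{S + 8} = 8 \sqrt{8 + S}$)
$h = 122$ ($h = 66 + 56 = 122$)
$o{\left(G - 1 \right)} h = 8 \sqrt{8 - 2} \cdot 122 = 8 \sqrt{6} \cdot 122 = 976 \sqrt{6}$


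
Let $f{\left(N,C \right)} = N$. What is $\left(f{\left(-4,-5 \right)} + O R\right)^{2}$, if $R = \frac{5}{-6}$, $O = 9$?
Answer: $\frac{529}{4} \approx 132.25$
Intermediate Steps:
$R = - \frac{5}{6}$ ($R = 5 \left(- \frac{1}{6}\right) = - \frac{5}{6} \approx -0.83333$)
$\left(f{\left(-4,-5 \right)} + O R\right)^{2} = \left(-4 + 9 \left(- \frac{5}{6}\right)\right)^{2} = \left(-4 - \frac{15}{2}\right)^{2} = \left(- \frac{23}{2}\right)^{2} = \frac{529}{4}$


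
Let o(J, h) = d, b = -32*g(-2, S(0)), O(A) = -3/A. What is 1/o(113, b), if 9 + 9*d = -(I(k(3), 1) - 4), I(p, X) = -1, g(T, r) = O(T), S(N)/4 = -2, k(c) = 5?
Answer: -9/4 ≈ -2.2500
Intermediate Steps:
S(N) = -8 (S(N) = 4*(-2) = -8)
g(T, r) = -3/T
b = -48 (b = -(-96)/(-2) = -(-96)*(-1)/2 = -32*3/2 = -48)
d = -4/9 (d = -1 + (-(-1 - 4))/9 = -1 + (-1*(-5))/9 = -1 + (1/9)*5 = -1 + 5/9 = -4/9 ≈ -0.44444)
o(J, h) = -4/9
1/o(113, b) = 1/(-4/9) = -9/4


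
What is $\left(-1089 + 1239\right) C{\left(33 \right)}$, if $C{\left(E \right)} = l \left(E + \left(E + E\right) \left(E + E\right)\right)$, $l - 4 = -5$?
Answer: $-658350$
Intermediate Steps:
$l = -1$ ($l = 4 - 5 = -1$)
$C{\left(E \right)} = - E - 4 E^{2}$ ($C{\left(E \right)} = - (E + \left(E + E\right) \left(E + E\right)) = - (E + 2 E 2 E) = - (E + 4 E^{2}) = - E - 4 E^{2}$)
$\left(-1089 + 1239\right) C{\left(33 \right)} = \left(-1089 + 1239\right) \left(\left(-1\right) 33 \left(1 + 4 \cdot 33\right)\right) = 150 \left(\left(-1\right) 33 \left(1 + 132\right)\right) = 150 \left(\left(-1\right) 33 \cdot 133\right) = 150 \left(-4389\right) = -658350$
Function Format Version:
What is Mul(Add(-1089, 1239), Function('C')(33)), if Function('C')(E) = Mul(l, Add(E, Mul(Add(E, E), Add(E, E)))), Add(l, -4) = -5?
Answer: -658350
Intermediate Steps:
l = -1 (l = Add(4, -5) = -1)
Function('C')(E) = Add(Mul(-1, E), Mul(-4, Pow(E, 2))) (Function('C')(E) = Mul(-1, Add(E, Mul(Add(E, E), Add(E, E)))) = Mul(-1, Add(E, Mul(Mul(2, E), Mul(2, E)))) = Mul(-1, Add(E, Mul(4, Pow(E, 2)))) = Add(Mul(-1, E), Mul(-4, Pow(E, 2))))
Mul(Add(-1089, 1239), Function('C')(33)) = Mul(Add(-1089, 1239), Mul(-1, 33, Add(1, Mul(4, 33)))) = Mul(150, Mul(-1, 33, Add(1, 132))) = Mul(150, Mul(-1, 33, 133)) = Mul(150, -4389) = -658350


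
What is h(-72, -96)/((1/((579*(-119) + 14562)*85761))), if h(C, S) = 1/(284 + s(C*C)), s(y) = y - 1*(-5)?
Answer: -358474383/421 ≈ -8.5148e+5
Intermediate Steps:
s(y) = 5 + y (s(y) = y + 5 = 5 + y)
h(C, S) = 1/(289 + C**2) (h(C, S) = 1/(284 + (5 + C*C)) = 1/(284 + (5 + C**2)) = 1/(289 + C**2))
h(-72, -96)/((1/((579*(-119) + 14562)*85761))) = 1/((289 + (-72)**2)*((1/((579*(-119) + 14562)*85761)))) = 1/((289 + 5184)*(((1/85761)/(-68901 + 14562)))) = 1/(5473*(((1/85761)/(-54339)))) = 1/(5473*((-1/54339*1/85761))) = 1/(5473*(-1/4660166979)) = (1/5473)*(-4660166979) = -358474383/421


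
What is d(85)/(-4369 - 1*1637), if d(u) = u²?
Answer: -7225/6006 ≈ -1.2030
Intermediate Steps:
d(85)/(-4369 - 1*1637) = 85²/(-4369 - 1*1637) = 7225/(-4369 - 1637) = 7225/(-6006) = 7225*(-1/6006) = -7225/6006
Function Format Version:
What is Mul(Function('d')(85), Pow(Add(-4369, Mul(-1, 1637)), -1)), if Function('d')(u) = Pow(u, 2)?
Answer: Rational(-7225, 6006) ≈ -1.2030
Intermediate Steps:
Mul(Function('d')(85), Pow(Add(-4369, Mul(-1, 1637)), -1)) = Mul(Pow(85, 2), Pow(Add(-4369, Mul(-1, 1637)), -1)) = Mul(7225, Pow(Add(-4369, -1637), -1)) = Mul(7225, Pow(-6006, -1)) = Mul(7225, Rational(-1, 6006)) = Rational(-7225, 6006)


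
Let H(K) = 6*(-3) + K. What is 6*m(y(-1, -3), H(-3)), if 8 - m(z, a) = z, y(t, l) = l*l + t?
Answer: 0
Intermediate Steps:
H(K) = -18 + K
y(t, l) = t + l² (y(t, l) = l² + t = t + l²)
m(z, a) = 8 - z
6*m(y(-1, -3), H(-3)) = 6*(8 - (-1 + (-3)²)) = 6*(8 - (-1 + 9)) = 6*(8 - 1*8) = 6*(8 - 8) = 6*0 = 0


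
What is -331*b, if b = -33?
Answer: 10923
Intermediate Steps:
-331*b = -331*(-33) = 10923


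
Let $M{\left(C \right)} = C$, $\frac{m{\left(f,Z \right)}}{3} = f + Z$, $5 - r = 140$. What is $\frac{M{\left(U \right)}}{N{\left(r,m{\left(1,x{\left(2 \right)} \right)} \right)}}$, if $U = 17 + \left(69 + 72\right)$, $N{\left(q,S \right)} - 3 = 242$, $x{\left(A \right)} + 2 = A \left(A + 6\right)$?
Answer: $\frac{158}{245} \approx 0.6449$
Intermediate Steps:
$x{\left(A \right)} = -2 + A \left(6 + A\right)$ ($x{\left(A \right)} = -2 + A \left(A + 6\right) = -2 + A \left(6 + A\right)$)
$r = -135$ ($r = 5 - 140 = -135$)
$m{\left(f,Z \right)} = 3 Z + 3 f$ ($m{\left(f,Z \right)} = 3 \left(f + Z\right) = 3 \left(Z + f\right) = 3 Z + 3 f$)
$N{\left(q,S \right)} = 245$ ($N{\left(q,S \right)} = 3 + 242 = 245$)
$U = 158$ ($U = 17 + 141 = 158$)
$\frac{M{\left(U \right)}}{N{\left(r,m{\left(1,x{\left(2 \right)} \right)} \right)}} = \frac{158}{245}$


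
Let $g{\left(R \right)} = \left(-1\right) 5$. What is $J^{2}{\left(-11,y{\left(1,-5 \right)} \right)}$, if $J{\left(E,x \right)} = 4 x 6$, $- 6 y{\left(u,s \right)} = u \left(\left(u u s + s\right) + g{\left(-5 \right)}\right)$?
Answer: $3600$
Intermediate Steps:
$g{\left(R \right)} = -5$
$y{\left(u,s \right)} = - \frac{u \left(-5 + s + s u^{2}\right)}{6}$ ($y{\left(u,s \right)} = - \frac{u \left(\left(u u s + s\right) - 5\right)}{6} = - \frac{u \left(\left(u^{2} s + s\right) - 5\right)}{6} = - \frac{u \left(\left(s u^{2} + s\right) - 5\right)}{6} = - \frac{u \left(\left(s + s u^{2}\right) - 5\right)}{6} = - \frac{u \left(-5 + s + s u^{2}\right)}{6}$)
$J{\left(E,x \right)} = 24 x$
$J^{2}{\left(-11,y{\left(1,-5 \right)} \right)} = \left(24 \cdot \frac{1}{6} \cdot 1 \left(5 - -5 - - 5 \cdot 1^{2}\right)\right)^{2} = \left(24 \cdot \frac{1}{6} \cdot 1 \left(5 + 5 - \left(-5\right) 1\right)\right)^{2} = \left(24 \cdot \frac{1}{6} \cdot 1 \left(5 + 5 + 5\right)\right)^{2} = \left(24 \cdot \frac{1}{6} \cdot 1 \cdot 15\right)^{2} = \left(24 \cdot \frac{5}{2}\right)^{2} = 60^{2} = 3600$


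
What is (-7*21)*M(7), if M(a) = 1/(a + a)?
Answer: -21/2 ≈ -10.500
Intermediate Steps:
M(a) = 1/(2*a)
(-7*21)*M(7) = (-7*21)*((½)/7) = -147/(2*7) = -147*1/14 = -21/2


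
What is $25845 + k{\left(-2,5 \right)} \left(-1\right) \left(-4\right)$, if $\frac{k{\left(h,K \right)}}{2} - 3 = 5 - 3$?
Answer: $25885$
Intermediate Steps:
$k{\left(h,K \right)} = 10$ ($k{\left(h,K \right)} = 6 + 2 \left(5 - 3\right) = 6 + 2 \cdot 2 = 6 + 4 = 10$)
$25845 + k{\left(-2,5 \right)} \left(-1\right) \left(-4\right) = 25845 + 10 \left(-1\right) \left(-4\right) = 25845 - -40 = 25845 + 40 = 25885$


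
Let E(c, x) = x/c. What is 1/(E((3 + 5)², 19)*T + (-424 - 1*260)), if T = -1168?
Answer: -4/4123 ≈ -0.00097017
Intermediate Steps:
1/(E((3 + 5)², 19)*T + (-424 - 1*260)) = 1/((19/((3 + 5)²))*(-1168) + (-424 - 1*260)) = 1/((19/(8²))*(-1168) + (-424 - 260)) = 1/((19/64)*(-1168) - 684) = 1/(-1387/4 - 684) = 1/(-4123/4) = -4/4123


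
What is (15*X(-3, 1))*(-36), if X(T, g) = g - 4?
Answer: 1620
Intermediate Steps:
X(T, g) = -4 + g
(15*X(-3, 1))*(-36) = (15*(-4 + 1))*(-36) = (15*(-3))*(-36) = -45*(-36) = 1620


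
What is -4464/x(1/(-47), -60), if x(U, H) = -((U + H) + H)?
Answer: -209808/5641 ≈ -37.193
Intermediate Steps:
x(U, H) = -U - 2*H (x(U, H) = -((H + U) + H) = -(U + 2*H) = -U - 2*H)
-4464/x(1/(-47), -60) = -4464/(-1/(-47) - 2*(-60)) = -4464/(-1*(-1/47) + 120) = -4464/(1/47 + 120) = -4464/5641/47 = -4464*47/5641 = -209808/5641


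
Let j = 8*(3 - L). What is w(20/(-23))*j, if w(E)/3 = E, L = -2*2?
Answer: -3360/23 ≈ -146.09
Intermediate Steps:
L = -4
w(E) = 3*E
j = 56 (j = 8*(3 - 1*(-4)) = 8*(3 + 4) = 8*7 = 56)
w(20/(-23))*j = (3*(20/(-23)))*56 = (3*(20*(-1/23)))*56 = (3*(-20/23))*56 = -60/23*56 = -3360/23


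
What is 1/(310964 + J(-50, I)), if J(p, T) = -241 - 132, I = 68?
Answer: 1/310591 ≈ 3.2197e-6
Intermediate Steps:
J(p, T) = -373
1/(310964 + J(-50, I)) = 1/(310964 - 373) = 1/310591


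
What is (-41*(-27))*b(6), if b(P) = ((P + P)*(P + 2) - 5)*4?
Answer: 402948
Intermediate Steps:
b(P) = -20 + 8*P*(2 + P) (b(P) = ((2*P)*(2 + P) - 5)*4 = (2*P*(2 + P) - 5)*4 = (-5 + 2*P*(2 + P))*4 = -20 + 8*P*(2 + P))
(-41*(-27))*b(6) = (-41*(-27))*(-20 + 8*6**2 + 16*6) = 1107*(-20 + 8*36 + 96) = 1107*(-20 + 288 + 96) = 1107*364 = 402948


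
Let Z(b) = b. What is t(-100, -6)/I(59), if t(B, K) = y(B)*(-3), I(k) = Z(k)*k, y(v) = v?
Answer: 300/3481 ≈ 0.086182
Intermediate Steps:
I(k) = k**2 (I(k) = k*k = k**2)
t(B, K) = -3*B (t(B, K) = B*(-3) = -3*B)
t(-100, -6)/I(59) = (-3*(-100))/(59**2) = 300/3481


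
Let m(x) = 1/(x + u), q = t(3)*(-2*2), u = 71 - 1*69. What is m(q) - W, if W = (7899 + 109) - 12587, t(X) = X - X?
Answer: 9159/2 ≈ 4579.5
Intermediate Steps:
u = 2 (u = 71 - 69 = 2)
t(X) = 0
q = 0 (q = 0*(-2*2) = 0*(-4) = 0)
W = -4579 (W = 8008 - 12587 = -4579)
m(x) = 1/(2 + x) (m(x) = 1/(x + 2) = 1/(2 + x))
m(q) - W = 1/(2 + 0) - 1*(-4579) = 1/2 + 4579 = ½ + 4579 = 9159/2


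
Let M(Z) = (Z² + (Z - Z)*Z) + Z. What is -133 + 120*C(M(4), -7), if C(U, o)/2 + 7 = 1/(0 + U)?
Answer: -1801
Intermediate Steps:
M(Z) = Z + Z² (M(Z) = (Z² + 0*Z) + Z = (Z² + 0) + Z = Z² + Z = Z + Z²)
C(U, o) = -14 + 2/U (C(U, o) = -14 + 2/(0 + U) = -14 + 2/U)
-133 + 120*C(M(4), -7) = -133 + 120*(-14 + 2/((4*(1 + 4)))) = -133 + 120*(-14 + 2/((4*5))) = -133 + 120*(-14 + 2/20) = -133 + 120*(-14 + 2*(1/20)) = -133 + 120*(-14 + ⅒) = -133 + 120*(-139/10) = -133 - 1668 = -1801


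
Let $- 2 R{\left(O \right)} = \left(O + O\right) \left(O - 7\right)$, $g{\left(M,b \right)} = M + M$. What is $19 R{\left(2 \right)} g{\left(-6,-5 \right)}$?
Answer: $-2280$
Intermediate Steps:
$g{\left(M,b \right)} = 2 M$
$R{\left(O \right)} = - O \left(-7 + O\right)$ ($R{\left(O \right)} = - \frac{\left(O + O\right) \left(O - 7\right)}{2} = - \frac{2 O \left(O - 7\right)}{2} = - \frac{2 O \left(-7 + O\right)}{2} = - O \left(-7 + O\right)$)
$19 R{\left(2 \right)} g{\left(-6,-5 \right)} = 19 \cdot 2 \left(7 - 2\right) 2 \left(-6\right) = 19 \cdot 2 \left(7 - 2\right) \left(-12\right) = 19 \cdot 2 \cdot 5 \left(-12\right) = 19 \cdot 10 \left(-12\right) = 190 \left(-12\right) = -2280$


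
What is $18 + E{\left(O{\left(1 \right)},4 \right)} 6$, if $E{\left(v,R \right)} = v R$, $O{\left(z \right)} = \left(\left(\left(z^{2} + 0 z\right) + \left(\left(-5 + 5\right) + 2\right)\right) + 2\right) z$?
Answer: $138$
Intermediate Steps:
$O{\left(z \right)} = z \left(4 + z^{2}\right)$ ($O{\left(z \right)} = \left(\left(\left(z^{2} + 0\right) + \left(0 + 2\right)\right) + 2\right) z = \left(\left(z^{2} + 2\right) + 2\right) z = \left(\left(2 + z^{2}\right) + 2\right) z = \left(4 + z^{2}\right) z = z \left(4 + z^{2}\right)$)
$E{\left(v,R \right)} = R v$
$18 + E{\left(O{\left(1 \right)},4 \right)} 6 = 18 + 4 \cdot 1 \left(4 + 1^{2}\right) 6 = 18 + 4 \cdot 1 \left(4 + 1\right) 6 = 18 + 4 \cdot 1 \cdot 5 \cdot 6 = 18 + 4 \cdot 5 \cdot 6 = 18 + 20 \cdot 6 = 18 + 120 = 138$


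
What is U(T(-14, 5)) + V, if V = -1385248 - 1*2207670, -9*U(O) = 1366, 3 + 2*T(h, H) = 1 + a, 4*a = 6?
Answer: -32337628/9 ≈ -3.5931e+6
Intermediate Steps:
a = 3/2 (a = (¼)*6 = 3/2 ≈ 1.5000)
T(h, H) = -¼ (T(h, H) = -3/2 + (1 + 3/2)/2 = -3/2 + (½)*(5/2) = -3/2 + 5/4 = -¼)
U(O) = -1366/9 (U(O) = -⅑*1366 = -1366/9)
V = -3592918 (V = -1385248 - 2207670 = -3592918)
U(T(-14, 5)) + V = -1366/9 - 3592918 = -32337628/9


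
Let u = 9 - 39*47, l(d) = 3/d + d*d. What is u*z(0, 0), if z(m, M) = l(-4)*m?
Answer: 0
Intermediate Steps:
l(d) = d² + 3/d (l(d) = 3/d + d² = d² + 3/d)
z(m, M) = 61*m/4 (z(m, M) = ((3 + (-4)³)/(-4))*m = (-(3 - 64)/4)*m = (-¼*(-61))*m = 61*m/4)
u = -1824 (u = 9 - 1833 = -1824)
u*z(0, 0) = -27816*0 = -1824*0 = 0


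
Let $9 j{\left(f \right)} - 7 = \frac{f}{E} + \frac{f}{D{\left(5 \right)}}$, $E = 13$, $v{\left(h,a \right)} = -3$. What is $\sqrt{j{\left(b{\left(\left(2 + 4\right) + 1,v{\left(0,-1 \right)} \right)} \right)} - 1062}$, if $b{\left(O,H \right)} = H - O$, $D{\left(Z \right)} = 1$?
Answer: $\frac{i \sqrt{1615939}}{39} \approx 32.595 i$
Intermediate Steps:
$j{\left(f \right)} = \frac{7}{9} + \frac{14 f}{117}$ ($j{\left(f \right)} = \frac{7}{9} + \frac{\frac{f}{13} + \frac{f}{1}}{9} = \frac{7}{9} + \frac{f \frac{1}{13} + f 1}{9} = \frac{7}{9} + \frac{\frac{f}{13} + f}{9} = \frac{7}{9} + \frac{\frac{14}{13} f}{9} = \frac{7}{9} + \frac{14 f}{117}$)
$\sqrt{j{\left(b{\left(\left(2 + 4\right) + 1,v{\left(0,-1 \right)} \right)} \right)} - 1062} = \sqrt{\left(\frac{7}{9} + \frac{14 \left(-3 - \left(\left(2 + 4\right) + 1\right)\right)}{117}\right) - 1062} = \sqrt{\left(\frac{7}{9} + \frac{14 \left(-3 - \left(6 + 1\right)\right)}{117}\right) - 1062} = \sqrt{\left(\frac{7}{9} + \frac{14 \left(-3 - 7\right)}{117}\right) - 1062} = \sqrt{\left(\frac{7}{9} + \frac{14}{117} \left(-10\right)\right) - 1062} = \sqrt{\left(\frac{7}{9} - \frac{140}{117}\right) - 1062} = \sqrt{- \frac{49}{117} - 1062} = \sqrt{- \frac{124303}{117}} = \frac{i \sqrt{1615939}}{39}$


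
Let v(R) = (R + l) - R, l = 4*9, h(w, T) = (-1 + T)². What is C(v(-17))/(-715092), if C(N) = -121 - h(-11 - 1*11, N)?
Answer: 673/357546 ≈ 0.0018823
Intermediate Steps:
l = 36
v(R) = 36 (v(R) = (R + 36) - R = (36 + R) - R = 36)
C(N) = -121 - (-1 + N)²
C(v(-17))/(-715092) = (-121 - (-1 + 36)²)/(-715092) = (-121 - 1*35²)*(-1/715092) = (-121 - 1*1225)*(-1/715092) = (-121 - 1225)*(-1/715092) = -1346*(-1/715092) = 673/357546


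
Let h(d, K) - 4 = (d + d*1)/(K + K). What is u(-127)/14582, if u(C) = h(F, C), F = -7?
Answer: 515/1851914 ≈ 0.00027809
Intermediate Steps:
h(d, K) = 4 + d/K (h(d, K) = 4 + (d + d*1)/(K + K) = 4 + (d + d)/((2*K)) = 4 + (2*d)*(1/(2*K)) = 4 + d/K)
u(C) = 4 - 7/C
u(-127)/14582 = (4 - 7/(-127))/14582 = (4 - 7*(-1/127))*(1/14582) = (4 + 7/127)*(1/14582) = (515/127)*(1/14582) = 515/1851914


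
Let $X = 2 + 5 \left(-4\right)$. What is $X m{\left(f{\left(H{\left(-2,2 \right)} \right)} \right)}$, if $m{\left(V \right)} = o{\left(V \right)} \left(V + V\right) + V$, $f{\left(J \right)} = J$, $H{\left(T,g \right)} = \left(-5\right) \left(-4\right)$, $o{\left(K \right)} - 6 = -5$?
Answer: $-1080$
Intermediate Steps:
$o{\left(K \right)} = 1$ ($o{\left(K \right)} = 6 - 5 = 1$)
$H{\left(T,g \right)} = 20$
$m{\left(V \right)} = 3 V$ ($m{\left(V \right)} = 1 \left(V + V\right) + V = 1 \cdot 2 V + V = 2 V + V = 3 V$)
$X = -18$ ($X = 2 - 20 = -18$)
$X m{\left(f{\left(H{\left(-2,2 \right)} \right)} \right)} = - 18 \cdot 3 \cdot 20 = \left(-18\right) 60 = -1080$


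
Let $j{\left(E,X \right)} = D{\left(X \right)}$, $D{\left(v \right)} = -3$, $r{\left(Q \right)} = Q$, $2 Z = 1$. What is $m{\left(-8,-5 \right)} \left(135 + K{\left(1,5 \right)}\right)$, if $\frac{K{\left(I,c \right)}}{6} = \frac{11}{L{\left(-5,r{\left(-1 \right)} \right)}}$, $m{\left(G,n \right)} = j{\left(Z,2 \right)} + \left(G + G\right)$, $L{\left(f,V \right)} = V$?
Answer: $-1311$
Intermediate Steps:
$Z = \frac{1}{2}$ ($Z = \frac{1}{2} \cdot 1 = \frac{1}{2} \approx 0.5$)
$j{\left(E,X \right)} = -3$
$m{\left(G,n \right)} = -3 + 2 G$ ($m{\left(G,n \right)} = -3 + \left(G + G\right) = -3 + 2 G$)
$K{\left(I,c \right)} = -66$ ($K{\left(I,c \right)} = 6 \frac{11}{-1} = 6 \cdot 11 \left(-1\right) = 6 \left(-11\right) = -66$)
$m{\left(-8,-5 \right)} \left(135 + K{\left(1,5 \right)}\right) = \left(-3 + 2 \left(-8\right)\right) \left(135 - 66\right) = \left(-3 - 16\right) 69 = \left(-19\right) 69 = -1311$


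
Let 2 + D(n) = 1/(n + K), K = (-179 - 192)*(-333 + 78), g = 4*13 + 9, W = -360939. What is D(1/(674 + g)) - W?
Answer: 25097637352147/69534676 ≈ 3.6094e+5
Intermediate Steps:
g = 61 (g = 52 + 9 = 61)
K = 94605 (K = -371*(-255) = 94605)
D(n) = -2 + 1/(94605 + n) (D(n) = -2 + 1/(n + 94605) = -2 + 1/(94605 + n))
D(1/(674 + g)) - W = (-189209 - 2/(674 + 61))/(94605 + 1/(674 + 61)) - 1*(-360939) = (-189209 - 2/735)/(94605 + 1/735) + 360939 = (-189209 - 2*1/735)/(94605 + 1/735) + 360939 = (-189209 - 2/735)/(69534676/735) + 360939 = (735/69534676)*(-139068617/735) + 360939 = -139068617/69534676 + 360939 = 25097637352147/69534676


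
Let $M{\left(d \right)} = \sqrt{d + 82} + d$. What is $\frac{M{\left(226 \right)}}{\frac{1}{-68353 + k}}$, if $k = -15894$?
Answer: $-19039822 - 168494 \sqrt{77} \approx -2.0518 \cdot 10^{7}$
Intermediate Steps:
$M{\left(d \right)} = d + \sqrt{82 + d}$ ($M{\left(d \right)} = \sqrt{82 + d} + d = d + \sqrt{82 + d}$)
$\frac{M{\left(226 \right)}}{\frac{1}{-68353 + k}} = \frac{226 + \sqrt{82 + 226}}{\frac{1}{-68353 - 15894}} = \frac{226 + \sqrt{308}}{\frac{1}{-84247}} = \frac{226 + 2 \sqrt{77}}{- \frac{1}{84247}} = \left(226 + 2 \sqrt{77}\right) \left(-84247\right) = -19039822 - 168494 \sqrt{77}$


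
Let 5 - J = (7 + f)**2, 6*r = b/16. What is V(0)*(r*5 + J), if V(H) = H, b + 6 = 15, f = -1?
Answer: 0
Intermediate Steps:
b = 9 (b = -6 + 15 = 9)
r = 3/32 (r = (9/16)/6 = (9*(1/16))/6 = (1/6)*(9/16) = 3/32 ≈ 0.093750)
J = -31 (J = 5 - (7 - 1)**2 = 5 - 1*6**2 = 5 - 1*36 = 5 - 36 = -31)
V(0)*(r*5 + J) = 0*((3/32)*5 - 31) = 0*(15/32 - 31) = 0*(-977/32) = 0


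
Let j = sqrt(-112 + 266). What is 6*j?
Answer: 6*sqrt(154) ≈ 74.458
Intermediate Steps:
j = sqrt(154) ≈ 12.410
6*j = 6*sqrt(154)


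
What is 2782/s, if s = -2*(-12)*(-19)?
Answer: -1391/228 ≈ -6.1009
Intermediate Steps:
s = -456 (s = 24*(-19) = -456)
2782/s = 2782/(-456) = 2782*(-1/456) = -1391/228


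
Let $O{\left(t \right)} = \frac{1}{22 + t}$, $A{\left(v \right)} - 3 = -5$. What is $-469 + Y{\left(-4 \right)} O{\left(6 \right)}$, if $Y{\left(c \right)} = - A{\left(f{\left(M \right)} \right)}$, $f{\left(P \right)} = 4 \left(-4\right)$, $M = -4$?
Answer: $- \frac{6565}{14} \approx -468.93$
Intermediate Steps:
$f{\left(P \right)} = -16$
$A{\left(v \right)} = -2$ ($A{\left(v \right)} = 3 - 5 = -2$)
$Y{\left(c \right)} = 2$ ($Y{\left(c \right)} = \left(-1\right) \left(-2\right) = 2$)
$-469 + Y{\left(-4 \right)} O{\left(6 \right)} = -469 + \frac{2}{22 + 6} = -469 + \frac{2}{28} = -469 + 2 \cdot \frac{1}{28} = -469 + \frac{1}{14} = - \frac{6565}{14}$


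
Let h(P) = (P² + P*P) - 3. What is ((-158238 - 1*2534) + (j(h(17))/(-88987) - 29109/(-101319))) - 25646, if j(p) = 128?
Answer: -560251959391601/3005357951 ≈ -1.8642e+5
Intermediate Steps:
h(P) = -3 + 2*P² (h(P) = (P² + P²) - 3 = 2*P² - 3 = -3 + 2*P²)
((-158238 - 1*2534) + (j(h(17))/(-88987) - 29109/(-101319))) - 25646 = ((-158238 - 1*2534) + (128/(-88987) - 29109/(-101319))) - 25646 = ((-158238 - 2534) + (128*(-1/88987) - 29109*(-1/101319))) - 25646 = (-160772 + (-128/88987 + 9703/33773)) - 25646 = (-160772 + 859117917/3005357951) - 25646 = -483176549380255/3005357951 - 25646 = -560251959391601/3005357951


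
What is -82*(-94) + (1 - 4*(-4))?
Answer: 7725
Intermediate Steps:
-82*(-94) + (1 - 4*(-4)) = 7708 + (1 + 16) = 7708 + 17 = 7725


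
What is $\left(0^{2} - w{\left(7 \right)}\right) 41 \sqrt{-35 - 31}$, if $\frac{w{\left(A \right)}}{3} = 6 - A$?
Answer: $123 i \sqrt{66} \approx 999.26 i$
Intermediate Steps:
$w{\left(A \right)} = 18 - 3 A$ ($w{\left(A \right)} = 3 \left(6 - A\right) = 18 - 3 A$)
$\left(0^{2} - w{\left(7 \right)}\right) 41 \sqrt{-35 - 31} = \left(0^{2} - \left(18 - 21\right)\right) 41 \sqrt{-35 - 31} = \left(0 - \left(18 - 21\right)\right) 41 \sqrt{-66} = \left(0 - -3\right) 41 i \sqrt{66} = \left(0 + 3\right) 41 i \sqrt{66} = 3 \cdot 41 i \sqrt{66} = 123 i \sqrt{66}$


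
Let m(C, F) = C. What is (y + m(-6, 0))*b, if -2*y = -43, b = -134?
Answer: -2077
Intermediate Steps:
y = 43/2 (y = -½*(-43) = 43/2 ≈ 21.500)
(y + m(-6, 0))*b = (43/2 - 6)*(-134) = (31/2)*(-134) = -2077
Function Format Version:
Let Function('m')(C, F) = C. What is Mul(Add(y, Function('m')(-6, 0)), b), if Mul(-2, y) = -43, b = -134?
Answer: -2077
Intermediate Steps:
y = Rational(43, 2) (y = Mul(Rational(-1, 2), -43) = Rational(43, 2) ≈ 21.500)
Mul(Add(y, Function('m')(-6, 0)), b) = Mul(Add(Rational(43, 2), -6), -134) = Mul(Rational(31, 2), -134) = -2077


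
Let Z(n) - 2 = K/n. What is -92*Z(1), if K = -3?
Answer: 92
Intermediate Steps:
Z(n) = 2 - 3/n
-92*Z(1) = -92*(2 - 3/1) = -92*(2 - 3*1) = -92*(2 - 3) = -92*(-1) = 92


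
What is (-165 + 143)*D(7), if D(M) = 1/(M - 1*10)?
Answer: 22/3 ≈ 7.3333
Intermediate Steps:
D(M) = 1/(-10 + M) (D(M) = 1/(M - 10) = 1/(-10 + M))
(-165 + 143)*D(7) = (-165 + 143)/(-10 + 7) = -22/(-3) = -22*(-⅓) = 22/3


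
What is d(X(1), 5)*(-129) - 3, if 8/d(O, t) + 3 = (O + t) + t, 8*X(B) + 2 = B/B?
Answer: -8421/55 ≈ -153.11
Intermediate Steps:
X(B) = -1/8 (X(B) = -1/4 + (B/B)/8 = -1/4 + (1/8)*1 = -1/4 + 1/8 = -1/8)
d(O, t) = 8/(-3 + O + 2*t) (d(O, t) = 8/(-3 + ((O + t) + t)) = 8/(-3 + (O + 2*t)) = 8/(-3 + O + 2*t))
d(X(1), 5)*(-129) - 3 = (8/(-3 - 1/8 + 2*5))*(-129) - 3 = (8/(-3 - 1/8 + 10))*(-129) - 3 = (8/(55/8))*(-129) - 3 = (8*(8/55))*(-129) - 3 = (64/55)*(-129) - 3 = -8256/55 - 3 = -8421/55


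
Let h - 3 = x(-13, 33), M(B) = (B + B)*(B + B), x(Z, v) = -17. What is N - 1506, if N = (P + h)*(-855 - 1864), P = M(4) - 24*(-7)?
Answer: -594248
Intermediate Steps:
M(B) = 4*B**2 (M(B) = (2*B)*(2*B) = 4*B**2)
P = 232 (P = 4*4**2 - 24*(-7) = 4*16 + 168 = 64 + 168 = 232)
h = -14 (h = 3 - 17 = -14)
N = -592742 (N = (232 - 14)*(-855 - 1864) = 218*(-2719) = -592742)
N - 1506 = -592742 - 1506 = -594248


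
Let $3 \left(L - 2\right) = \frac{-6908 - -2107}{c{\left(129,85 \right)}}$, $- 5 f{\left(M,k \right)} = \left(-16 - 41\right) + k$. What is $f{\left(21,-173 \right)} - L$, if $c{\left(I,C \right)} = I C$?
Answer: $\frac{1452181}{32895} \approx 44.146$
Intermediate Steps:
$f{\left(M,k \right)} = \frac{57}{5} - \frac{k}{5}$ ($f{\left(M,k \right)} = - \frac{\left(-16 - 41\right) + k}{5} = - \frac{-57 + k}{5} = \frac{57}{5} - \frac{k}{5}$)
$c{\left(I,C \right)} = C I$
$L = \frac{60989}{32895}$ ($L = 2 + \frac{\left(-6908 - -2107\right) \frac{1}{85 \cdot 129}}{3} = 2 + \frac{\left(-6908 + 2107\right) \frac{1}{10965}}{3} = 2 + \frac{\left(-4801\right) \frac{1}{10965}}{3} = 2 + \frac{1}{3} \left(- \frac{4801}{10965}\right) = 2 - \frac{4801}{32895} = \frac{60989}{32895} \approx 1.8541$)
$f{\left(21,-173 \right)} - L = \left(\frac{57}{5} - - \frac{173}{5}\right) - \frac{60989}{32895} = \left(\frac{57}{5} + \frac{173}{5}\right) - \frac{60989}{32895} = 46 - \frac{60989}{32895} = \frac{1452181}{32895}$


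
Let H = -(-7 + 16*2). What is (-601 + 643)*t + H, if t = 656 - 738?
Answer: -3469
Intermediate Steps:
t = -82
H = -25 (H = -(-7 + 32) = -1*25 = -25)
(-601 + 643)*t + H = (-601 + 643)*(-82) - 25 = 42*(-82) - 25 = -3444 - 25 = -3469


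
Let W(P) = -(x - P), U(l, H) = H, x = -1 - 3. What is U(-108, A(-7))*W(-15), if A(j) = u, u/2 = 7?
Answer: -154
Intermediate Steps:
u = 14 (u = 2*7 = 14)
A(j) = 14
x = -4
W(P) = 4 + P (W(P) = -(-4 - P) = 4 + P)
U(-108, A(-7))*W(-15) = 14*(4 - 15) = 14*(-11) = -154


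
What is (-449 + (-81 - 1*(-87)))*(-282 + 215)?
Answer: 29681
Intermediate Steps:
(-449 + (-81 - 1*(-87)))*(-282 + 215) = (-449 + (-81 + 87))*(-67) = (-449 + 6)*(-67) = -443*(-67) = 29681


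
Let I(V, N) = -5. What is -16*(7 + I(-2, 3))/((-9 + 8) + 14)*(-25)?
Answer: 800/13 ≈ 61.538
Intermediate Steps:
-16*(7 + I(-2, 3))/((-9 + 8) + 14)*(-25) = -16*(7 - 5)/((-9 + 8) + 14)*(-25) = -32/(-1 + 14)*(-25) = -32/13*(-25) = 800/13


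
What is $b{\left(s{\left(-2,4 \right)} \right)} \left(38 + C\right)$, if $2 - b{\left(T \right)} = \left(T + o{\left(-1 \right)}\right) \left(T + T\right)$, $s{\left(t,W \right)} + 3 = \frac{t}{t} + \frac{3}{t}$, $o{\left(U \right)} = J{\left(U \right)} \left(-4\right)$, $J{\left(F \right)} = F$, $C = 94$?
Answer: $726$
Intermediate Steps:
$o{\left(U \right)} = - 4 U$ ($o{\left(U \right)} = U \left(-4\right) = - 4 U$)
$s{\left(t,W \right)} = -2 + \frac{3}{t}$ ($s{\left(t,W \right)} = -3 + \left(\frac{t}{t} + \frac{3}{t}\right) = -3 + \left(1 + \frac{3}{t}\right) = -2 + \frac{3}{t}$)
$b{\left(T \right)} = 2 - 2 T \left(4 + T\right)$ ($b{\left(T \right)} = 2 - \left(T - -4\right) \left(T + T\right) = 2 - \left(T + 4\right) 2 T = 2 - \left(4 + T\right) 2 T = 2 - 2 T \left(4 + T\right)$)
$b{\left(s{\left(-2,4 \right)} \right)} \left(38 + C\right) = \left(2 - 8 \left(-2 + \frac{3}{-2}\right) - 2 \left(-2 + \frac{3}{-2}\right)^{2}\right) \left(38 + 94\right) = \left(2 - 8 \left(-2 + 3 \left(- \frac{1}{2}\right)\right) - 2 \left(-2 + 3 \left(- \frac{1}{2}\right)\right)^{2}\right) 132 = \left(2 - 8 \left(-2 - \frac{3}{2}\right) - 2 \left(-2 - \frac{3}{2}\right)^{2}\right) 132 = \left(2 - -28 - 2 \left(- \frac{7}{2}\right)^{2}\right) 132 = \left(2 + 28 - \frac{49}{2}\right) 132 = \frac{11}{2} \cdot 132 = 726$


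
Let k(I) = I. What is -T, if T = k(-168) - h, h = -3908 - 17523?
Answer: -21263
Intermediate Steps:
h = -21431
T = 21263 (T = -168 - 1*(-21431) = -168 + 21431 = 21263)
-T = -1*21263 = -21263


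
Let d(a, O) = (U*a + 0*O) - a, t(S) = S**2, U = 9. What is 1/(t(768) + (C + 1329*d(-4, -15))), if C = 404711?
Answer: 1/952007 ≈ 1.0504e-6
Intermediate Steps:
d(a, O) = 8*a (d(a, O) = (9*a + 0*O) - a = (9*a + 0) - a = 9*a - a = 8*a)
1/(t(768) + (C + 1329*d(-4, -15))) = 1/(768**2 + (404711 + 1329*(8*(-4)))) = 1/(589824 + (404711 + 1329*(-32))) = 1/(589824 + (404711 - 42528)) = 1/(589824 + 362183) = 1/952007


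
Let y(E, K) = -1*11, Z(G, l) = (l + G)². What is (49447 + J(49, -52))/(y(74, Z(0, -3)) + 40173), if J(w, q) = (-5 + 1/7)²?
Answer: 2424059/1967938 ≈ 1.2318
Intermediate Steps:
Z(G, l) = (G + l)²
y(E, K) = -11
J(w, q) = 1156/49 (J(w, q) = (-5 + 1*(⅐))² = (-5 + ⅐)² = (-34/7)² = 1156/49)
(49447 + J(49, -52))/(y(74, Z(0, -3)) + 40173) = (49447 + 1156/49)/(-11 + 40173) = (2424059/49)/40162 = (2424059/49)*(1/40162) = 2424059/1967938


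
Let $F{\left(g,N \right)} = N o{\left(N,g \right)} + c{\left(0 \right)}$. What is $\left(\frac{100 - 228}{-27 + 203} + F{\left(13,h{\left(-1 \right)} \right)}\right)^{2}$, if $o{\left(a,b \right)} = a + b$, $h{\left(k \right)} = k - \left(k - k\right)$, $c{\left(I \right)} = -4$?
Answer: $\frac{33856}{121} \approx 279.8$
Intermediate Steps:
$h{\left(k \right)} = k$ ($h{\left(k \right)} = k - 0 = k + 0 = k$)
$F{\left(g,N \right)} = -4 + N \left(N + g\right)$ ($F{\left(g,N \right)} = N \left(N + g\right) - 4 = -4 + N \left(N + g\right)$)
$\left(\frac{100 - 228}{-27 + 203} + F{\left(13,h{\left(-1 \right)} \right)}\right)^{2} = \left(\frac{100 - 228}{-27 + 203} - 16\right)^{2} = \left(- \frac{128}{176} - 16\right)^{2} = \left(\left(-128\right) \frac{1}{176} - 16\right)^{2} = \left(- \frac{8}{11} - 16\right)^{2} = \left(- \frac{184}{11}\right)^{2} = \frac{33856}{121}$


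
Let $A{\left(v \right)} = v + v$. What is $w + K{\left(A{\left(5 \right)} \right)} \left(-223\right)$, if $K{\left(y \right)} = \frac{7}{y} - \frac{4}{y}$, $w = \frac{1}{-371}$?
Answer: $- \frac{248209}{3710} \approx -66.903$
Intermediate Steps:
$A{\left(v \right)} = 2 v$
$w = - \frac{1}{371} \approx -0.0026954$
$K{\left(y \right)} = \frac{3}{y}$
$w + K{\left(A{\left(5 \right)} \right)} \left(-223\right) = - \frac{1}{371} + \frac{3}{2 \cdot 5} \left(-223\right) = - \frac{1}{371} + \frac{3}{10} \left(-223\right) = - \frac{1}{371} - \frac{669}{10} = - \frac{248209}{3710}$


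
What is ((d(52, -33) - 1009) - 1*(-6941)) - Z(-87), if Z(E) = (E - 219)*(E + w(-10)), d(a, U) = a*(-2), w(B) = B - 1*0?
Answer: -23854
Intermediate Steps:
w(B) = B (w(B) = B + 0 = B)
d(a, U) = -2*a
Z(E) = (-219 + E)*(-10 + E) (Z(E) = (E - 219)*(E - 10) = (-219 + E)*(-10 + E))
((d(52, -33) - 1009) - 1*(-6941)) - Z(-87) = ((-2*52 - 1009) - 1*(-6941)) - (2190 + (-87)**2 - 229*(-87)) = ((-104 - 1009) + 6941) - (2190 + 7569 + 19923) = (-1113 + 6941) - 1*29682 = 5828 - 29682 = -23854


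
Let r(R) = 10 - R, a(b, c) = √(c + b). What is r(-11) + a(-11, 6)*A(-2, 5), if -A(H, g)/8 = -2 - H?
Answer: 21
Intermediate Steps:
a(b, c) = √(b + c)
A(H, g) = 16 + 8*H (A(H, g) = -8*(-2 - H) = 16 + 8*H)
r(-11) + a(-11, 6)*A(-2, 5) = (10 - 1*(-11)) + √(-11 + 6)*(16 + 8*(-2)) = (10 + 11) + √(-5)*(16 - 16) = 21 + (I*√5)*0 = 21 + 0 = 21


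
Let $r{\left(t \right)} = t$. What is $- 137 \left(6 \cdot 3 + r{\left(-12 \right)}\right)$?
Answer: $-822$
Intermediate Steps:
$- 137 \left(6 \cdot 3 + r{\left(-12 \right)}\right) = - 137 \left(6 \cdot 3 - 12\right) = - 137 \left(18 - 12\right) = \left(-137\right) 6 = -822$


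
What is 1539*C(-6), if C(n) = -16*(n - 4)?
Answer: 246240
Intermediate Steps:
C(n) = 64 - 16*n (C(n) = -16*(-4 + n) = 64 - 16*n)
1539*C(-6) = 1539*(64 - 16*(-6)) = 1539*(64 + 96) = 1539*160 = 246240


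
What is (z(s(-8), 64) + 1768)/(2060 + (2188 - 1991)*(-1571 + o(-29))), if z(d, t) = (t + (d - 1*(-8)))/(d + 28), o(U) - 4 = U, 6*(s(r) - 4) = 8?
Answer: -22129/3904400 ≈ -0.0056677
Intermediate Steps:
s(r) = 16/3 (s(r) = 4 + (⅙)*8 = 4 + 4/3 = 16/3)
o(U) = 4 + U
z(d, t) = (8 + d + t)/(28 + d) (z(d, t) = (t + (d + 8))/(28 + d) = (t + (8 + d))/(28 + d) = (8 + d + t)/(28 + d))
(z(s(-8), 64) + 1768)/(2060 + (2188 - 1991)*(-1571 + o(-29))) = ((8 + 16/3 + 64)/(28 + 16/3) + 1768)/(2060 + (2188 - 1991)*(-1571 + (4 - 29))) = ((232/3)/(100/3) + 1768)/(2060 + 197*(-1571 - 25)) = ((3/100)*(232/3) + 1768)/(2060 + 197*(-1596)) = (58/25 + 1768)/(2060 - 314412) = (44258/25)/(-312352) = (44258/25)*(-1/312352) = -22129/3904400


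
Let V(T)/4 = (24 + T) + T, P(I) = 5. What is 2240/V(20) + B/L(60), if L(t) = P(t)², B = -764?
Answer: -2181/100 ≈ -21.810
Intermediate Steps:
V(T) = 96 + 8*T (V(T) = 4*((24 + T) + T) = 4*(24 + 2*T) = 96 + 8*T)
L(t) = 25 (L(t) = 5² = 25)
2240/V(20) + B/L(60) = 2240/(96 + 8*20) - 764/25 = 2240/(96 + 160) - 764*1/25 = 2240/256 - 764/25 = 2240*(1/256) - 764/25 = 35/4 - 764/25 = -2181/100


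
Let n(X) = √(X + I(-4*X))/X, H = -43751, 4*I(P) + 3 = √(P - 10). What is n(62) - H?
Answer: 43751 + √(245 + I*√258)/124 ≈ 43751.0 + 0.0041356*I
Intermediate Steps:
I(P) = -¾ + √(-10 + P)/4 (I(P) = -¾ + √(P - 10)/4 = -¾ + √(-10 + P)/4)
n(X) = √(-¾ + X + √(-10 - 4*X)/4)/X (n(X) = √(X + (-¾ + √(-10 - 4*X)/4))/X = √(-¾ + X + √(-10 - 4*X)/4)/X)
n(62) - H = (½)*√(-3 + 4*62 + √2*√(-5 - 2*62))/62 - 1*(-43751) = (½)*(1/62)*√(-3 + 248 + √2*√(-5 - 124)) + 43751 = (½)*(1/62)*√(-3 + 248 + √2*√(-129)) + 43751 = (½)*(1/62)*√(-3 + 248 + √2*(I*√129)) + 43751 = (½)*(1/62)*√(-3 + 248 + I*√258) + 43751 = (½)*(1/62)*√(245 + I*√258) + 43751 = √(245 + I*√258)/124 + 43751 = 43751 + √(245 + I*√258)/124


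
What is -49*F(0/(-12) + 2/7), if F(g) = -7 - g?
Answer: 357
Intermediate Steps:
-49*F(0/(-12) + 2/7) = -49*(-7 - (0/(-12) + 2/7)) = -49*(-7 - (0*(-1/12) + 2*(⅐))) = -49*(-7 - (0 + 2/7)) = -49*(-7 - 1*2/7) = -49*(-7 - 2/7) = -49*(-51/7) = 357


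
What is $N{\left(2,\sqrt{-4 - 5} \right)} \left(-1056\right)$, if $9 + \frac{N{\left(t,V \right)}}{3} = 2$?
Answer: $22176$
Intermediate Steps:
$N{\left(t,V \right)} = -21$ ($N{\left(t,V \right)} = -27 + 3 \cdot 2 = -27 + 6 = -21$)
$N{\left(2,\sqrt{-4 - 5} \right)} \left(-1056\right) = \left(-21\right) \left(-1056\right) = 22176$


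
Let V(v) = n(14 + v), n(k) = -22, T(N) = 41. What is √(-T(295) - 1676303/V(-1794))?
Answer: 19*√102102/22 ≈ 275.96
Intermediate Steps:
V(v) = -22
√(-T(295) - 1676303/V(-1794)) = √(-1*41 - 1676303/(-22)) = √(-41 - 1676303*(-1/22)) = √(-41 + 1676303/22) = √(1675401/22) = 19*√102102/22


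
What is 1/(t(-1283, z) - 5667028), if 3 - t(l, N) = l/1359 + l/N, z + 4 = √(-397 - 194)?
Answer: -6353065144838088/36003026720835911761849 + 2369548323*I*√591/36003026720835911761849 ≈ -1.7646e-7 + 1.6e-12*I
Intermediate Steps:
z = -4 + I*√591 (z = -4 + √(-397 - 194) = -4 + √(-591) = -4 + I*√591 ≈ -4.0 + 24.31*I)
t(l, N) = 3 - l/1359 - l/N (t(l, N) = 3 - (l/1359 + l/N) = 3 + (-l/1359 - l/N) = 3 - l/1359 - l/N)
1/(t(-1283, z) - 5667028) = 1/((3 - 1/1359*(-1283) - 1*(-1283)/(-4 + I*√591)) - 5667028) = 1/((3 + 1283/1359 + 1283/(-4 + I*√591)) - 5667028) = 1/((5360/1359 + 1283/(-4 + I*√591)) - 5667028) = 1/(-7701485692/1359 + 1283/(-4 + I*√591))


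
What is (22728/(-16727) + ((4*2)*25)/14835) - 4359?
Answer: -5032549189/1154163 ≈ -4360.3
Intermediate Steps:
(22728/(-16727) + ((4*2)*25)/14835) - 4359 = (22728*(-1/16727) + (8*25)*(1/14835)) - 4359 = (-22728/16727 + 200*(1/14835)) - 4359 = (-22728/16727 + 40/2967) - 4359 = -1552672/1154163 - 4359 = -5032549189/1154163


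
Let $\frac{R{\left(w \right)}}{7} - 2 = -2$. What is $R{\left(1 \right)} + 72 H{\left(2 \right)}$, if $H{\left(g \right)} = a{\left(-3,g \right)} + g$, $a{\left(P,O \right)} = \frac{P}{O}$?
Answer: $36$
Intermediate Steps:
$R{\left(w \right)} = 0$ ($R{\left(w \right)} = 14 + 7 \left(-2\right) = 14 - 14 = 0$)
$H{\left(g \right)} = g - \frac{3}{g}$ ($H{\left(g \right)} = - \frac{3}{g} + g = g - \frac{3}{g}$)
$R{\left(1 \right)} + 72 H{\left(2 \right)} = 0 + 72 \left(2 - \frac{3}{2}\right) = 0 + 72 \cdot \frac{1}{2} = 0 + 36 = 36$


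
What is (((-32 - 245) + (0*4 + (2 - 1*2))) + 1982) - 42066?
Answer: -40361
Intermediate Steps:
(((-32 - 245) + (0*4 + (2 - 1*2))) + 1982) - 42066 = ((-277 + (0 + (2 - 2))) + 1982) - 42066 = ((-277 + (0 + 0)) + 1982) - 42066 = ((-277 + 0) + 1982) - 42066 = (-277 + 1982) - 42066 = 1705 - 42066 = -40361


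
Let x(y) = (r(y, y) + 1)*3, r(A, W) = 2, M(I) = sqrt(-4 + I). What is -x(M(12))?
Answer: -9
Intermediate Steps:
x(y) = 9 (x(y) = (2 + 1)*3 = 3*3 = 9)
-x(M(12)) = -1*9 = -9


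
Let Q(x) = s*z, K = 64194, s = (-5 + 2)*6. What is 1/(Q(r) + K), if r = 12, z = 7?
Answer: 1/64068 ≈ 1.5608e-5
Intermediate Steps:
s = -18 (s = -3*6 = -18)
Q(x) = -126 (Q(x) = -18*7 = -126)
1/(Q(r) + K) = 1/(-126 + 64194) = 1/64068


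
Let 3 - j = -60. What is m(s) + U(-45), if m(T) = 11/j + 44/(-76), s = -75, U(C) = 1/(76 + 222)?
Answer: -143035/356706 ≈ -0.40099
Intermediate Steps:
U(C) = 1/298
j = 63 (j = 3 - 1*(-60) = 3 + 60 = 63)
m(T) = -484/1197 (m(T) = 11/63 + 44/(-76) = 11*(1/63) + 44*(-1/76) = 11/63 - 11/19 = -484/1197)
m(s) + U(-45) = -484/1197 + 1/298 = -143035/356706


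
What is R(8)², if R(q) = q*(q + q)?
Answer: 16384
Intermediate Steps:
R(q) = 2*q² (R(q) = q*(2*q) = 2*q²)
R(8)² = (2*8²)² = (2*64)² = 128² = 16384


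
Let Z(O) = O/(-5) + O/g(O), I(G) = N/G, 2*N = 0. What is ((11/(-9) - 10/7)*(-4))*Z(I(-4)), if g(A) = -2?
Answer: 0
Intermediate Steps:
N = 0 (N = (½)*0 = 0)
I(G) = 0 (I(G) = 0/G = 0)
Z(O) = -7*O/10 (Z(O) = O/(-5) + O/(-2) = O*(-⅕) + O*(-½) = -O/5 - O/2 = -7*O/10)
((11/(-9) - 10/7)*(-4))*Z(I(-4)) = ((11/(-9) - 10/7)*(-4))*(-7/10*0) = ((11*(-⅑) - 10*⅐)*(-4))*0 = ((-11/9 - 10/7)*(-4))*0 = -167/63*(-4)*0 = (668/63)*0 = 0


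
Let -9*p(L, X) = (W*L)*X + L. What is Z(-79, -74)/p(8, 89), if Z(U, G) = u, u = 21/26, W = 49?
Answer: -63/302432 ≈ -0.00020831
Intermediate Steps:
p(L, X) = -L/9 - 49*L*X/9 (p(L, X) = -((49*L)*X + L)/9 = -(49*L*X + L)/9 = -(L + 49*L*X)/9 = -L/9 - 49*L*X/9)
u = 21/26 (u = 21*(1/26) = 21/26 ≈ 0.80769)
Z(U, G) = 21/26
Z(-79, -74)/p(8, 89) = 21/(26*((-1/9*8*(1 + 49*89)))) = 21/(26*((-1/9*8*(1 + 4361)))) = 21/(26*((-1/9*8*4362))) = 21/(26*(-11632/3)) = (21/26)*(-3/11632) = -63/302432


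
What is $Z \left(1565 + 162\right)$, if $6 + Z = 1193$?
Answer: $2049949$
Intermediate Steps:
$Z = 1187$ ($Z = -6 + 1193 = 1187$)
$Z \left(1565 + 162\right) = 1187 \left(1565 + 162\right) = 1187 \cdot 1727 = 2049949$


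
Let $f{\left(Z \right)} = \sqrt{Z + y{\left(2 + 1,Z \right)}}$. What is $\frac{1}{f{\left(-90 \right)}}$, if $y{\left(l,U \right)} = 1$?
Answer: $- \frac{i \sqrt{89}}{89} \approx - 0.106 i$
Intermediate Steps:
$f{\left(Z \right)} = \sqrt{1 + Z}$ ($f{\left(Z \right)} = \sqrt{Z + 1} = \sqrt{1 + Z}$)
$\frac{1}{f{\left(-90 \right)}} = \frac{1}{\sqrt{1 - 90}} = \frac{1}{\sqrt{-89}} = \frac{1}{i \sqrt{89}} = - \frac{i \sqrt{89}}{89}$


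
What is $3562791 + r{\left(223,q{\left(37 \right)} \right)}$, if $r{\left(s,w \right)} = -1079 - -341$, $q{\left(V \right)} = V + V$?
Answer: $3562053$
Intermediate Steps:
$q{\left(V \right)} = 2 V$
$r{\left(s,w \right)} = -738$ ($r{\left(s,w \right)} = -1079 + 341 = -738$)
$3562791 + r{\left(223,q{\left(37 \right)} \right)} = 3562791 - 738 = 3562053$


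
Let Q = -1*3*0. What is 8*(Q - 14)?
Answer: -112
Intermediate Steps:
Q = 0 (Q = -3*0 = 0)
8*(Q - 14) = 8*(0 - 14) = 8*(-14) = -112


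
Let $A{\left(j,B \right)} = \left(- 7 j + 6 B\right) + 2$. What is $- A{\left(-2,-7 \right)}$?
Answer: $26$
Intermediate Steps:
$A{\left(j,B \right)} = 2 - 7 j + 6 B$
$- A{\left(-2,-7 \right)} = - (2 - -14 + 6 \left(-7\right)) = - (2 + 14 - 42) = \left(-1\right) \left(-26\right) = 26$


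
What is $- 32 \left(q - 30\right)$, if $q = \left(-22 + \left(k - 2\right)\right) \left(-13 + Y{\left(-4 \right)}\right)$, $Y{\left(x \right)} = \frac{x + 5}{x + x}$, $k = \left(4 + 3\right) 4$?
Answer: $2640$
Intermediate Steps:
$k = 28$ ($k = 7 \cdot 4 = 28$)
$Y{\left(x \right)} = \frac{5 + x}{2 x}$
$q = - \frac{105}{2}$ ($q = \left(-22 + \left(28 - 2\right)\right) \left(-13 + \frac{5 - 4}{2 \left(-4\right)}\right) = \left(-22 + \left(28 - 2\right)\right) \left(-13 + \frac{1}{2} \left(- \frac{1}{4}\right) 1\right) = \left(-22 + 26\right) \left(-13 - \frac{1}{8}\right) = 4 \left(- \frac{105}{8}\right) = - \frac{105}{2} \approx -52.5$)
$- 32 \left(q - 30\right) = - 32 \left(- \frac{105}{2} - 30\right) = \left(-32\right) \left(- \frac{165}{2}\right) = 2640$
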